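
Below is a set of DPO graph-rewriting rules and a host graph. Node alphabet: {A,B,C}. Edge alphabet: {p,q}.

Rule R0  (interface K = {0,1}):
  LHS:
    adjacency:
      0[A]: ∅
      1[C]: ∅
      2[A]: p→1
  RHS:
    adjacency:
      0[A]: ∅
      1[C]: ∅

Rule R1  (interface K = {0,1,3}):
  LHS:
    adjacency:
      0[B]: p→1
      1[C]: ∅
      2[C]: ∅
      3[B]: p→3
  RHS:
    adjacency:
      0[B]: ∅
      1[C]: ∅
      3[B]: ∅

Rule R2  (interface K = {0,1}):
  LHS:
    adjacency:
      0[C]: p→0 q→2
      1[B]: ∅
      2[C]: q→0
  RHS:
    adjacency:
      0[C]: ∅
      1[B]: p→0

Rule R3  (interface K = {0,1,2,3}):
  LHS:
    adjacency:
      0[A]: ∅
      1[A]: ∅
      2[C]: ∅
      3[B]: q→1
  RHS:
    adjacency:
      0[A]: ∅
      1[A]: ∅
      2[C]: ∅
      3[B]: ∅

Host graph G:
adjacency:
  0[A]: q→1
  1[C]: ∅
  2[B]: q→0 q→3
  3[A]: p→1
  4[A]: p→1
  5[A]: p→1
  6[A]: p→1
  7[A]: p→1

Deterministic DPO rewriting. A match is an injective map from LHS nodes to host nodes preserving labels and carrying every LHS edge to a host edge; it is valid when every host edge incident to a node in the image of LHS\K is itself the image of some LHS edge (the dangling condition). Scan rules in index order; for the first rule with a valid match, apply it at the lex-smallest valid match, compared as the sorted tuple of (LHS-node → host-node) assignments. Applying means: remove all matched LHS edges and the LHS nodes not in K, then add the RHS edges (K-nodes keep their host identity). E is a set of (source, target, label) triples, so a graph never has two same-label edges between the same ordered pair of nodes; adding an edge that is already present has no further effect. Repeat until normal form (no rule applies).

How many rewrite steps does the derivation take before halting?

initial: |V|=8 |E|=8  E = 0-q->1 2-q->0 2-q->3 3-p->1 4-p->1 5-p->1 6-p->1 7-p->1
step 1: apply R0 at {0↦0, 1↦1, 2↦4}  → |V|=7 |E|=7  E = 0-q->1 2-q->0 2-q->3 3-p->1 5-p->1 6-p->1 7-p->1
step 2: apply R0 at {0↦0, 1↦1, 2↦5}  → |V|=6 |E|=6  E = 0-q->1 2-q->0 2-q->3 3-p->1 6-p->1 7-p->1
step 3: apply R0 at {0↦0, 1↦1, 2↦6}  → |V|=5 |E|=5  E = 0-q->1 2-q->0 2-q->3 3-p->1 7-p->1
step 4: apply R0 at {0↦0, 1↦1, 2↦7}  → |V|=4 |E|=4  E = 0-q->1 2-q->0 2-q->3 3-p->1
step 5: apply R3 at {0↦0, 1↦3, 2↦1, 3↦2}  → |V|=4 |E|=3  E = 0-q->1 2-q->0 3-p->1
step 6: apply R0 at {0↦0, 1↦1, 2↦3}  → |V|=3 |E|=2  E = 0-q->1 2-q->0
final graph: no rule applies after step 6

Answer: 6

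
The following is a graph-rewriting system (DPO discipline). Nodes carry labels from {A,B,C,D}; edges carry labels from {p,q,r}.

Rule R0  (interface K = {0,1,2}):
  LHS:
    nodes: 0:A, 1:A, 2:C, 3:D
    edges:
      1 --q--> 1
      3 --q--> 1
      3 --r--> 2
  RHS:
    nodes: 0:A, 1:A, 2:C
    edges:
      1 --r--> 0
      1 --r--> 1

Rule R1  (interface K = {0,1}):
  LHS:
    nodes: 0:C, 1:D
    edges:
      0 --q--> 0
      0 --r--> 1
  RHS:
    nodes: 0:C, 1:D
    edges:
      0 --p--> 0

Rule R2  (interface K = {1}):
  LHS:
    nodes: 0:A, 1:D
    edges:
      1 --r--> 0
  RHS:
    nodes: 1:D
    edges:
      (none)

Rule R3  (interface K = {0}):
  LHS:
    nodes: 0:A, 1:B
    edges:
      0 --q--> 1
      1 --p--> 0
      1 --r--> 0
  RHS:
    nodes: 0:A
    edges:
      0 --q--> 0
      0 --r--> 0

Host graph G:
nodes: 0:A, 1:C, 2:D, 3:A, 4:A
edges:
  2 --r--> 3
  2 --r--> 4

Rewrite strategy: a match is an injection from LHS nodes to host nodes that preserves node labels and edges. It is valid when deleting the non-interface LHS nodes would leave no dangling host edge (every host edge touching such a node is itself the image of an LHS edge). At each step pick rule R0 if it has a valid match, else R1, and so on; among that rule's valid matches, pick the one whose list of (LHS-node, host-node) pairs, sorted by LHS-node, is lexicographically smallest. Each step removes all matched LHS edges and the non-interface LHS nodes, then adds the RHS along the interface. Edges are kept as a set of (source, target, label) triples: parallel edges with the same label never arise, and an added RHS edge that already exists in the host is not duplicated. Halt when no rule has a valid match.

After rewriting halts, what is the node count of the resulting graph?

initial: |V|=5 |E|=2  E = 2-r->3 2-r->4
step 1: apply R2 at {0↦3, 1↦2}  → |V|=4 |E|=1  E = 2-r->4
step 2: apply R2 at {0↦4, 1↦2}  → |V|=3 |E|=0  E = ∅
normal form: no rule applies after step 2
NF nodes: {0:A, 1:C, 2:D}

Answer: 3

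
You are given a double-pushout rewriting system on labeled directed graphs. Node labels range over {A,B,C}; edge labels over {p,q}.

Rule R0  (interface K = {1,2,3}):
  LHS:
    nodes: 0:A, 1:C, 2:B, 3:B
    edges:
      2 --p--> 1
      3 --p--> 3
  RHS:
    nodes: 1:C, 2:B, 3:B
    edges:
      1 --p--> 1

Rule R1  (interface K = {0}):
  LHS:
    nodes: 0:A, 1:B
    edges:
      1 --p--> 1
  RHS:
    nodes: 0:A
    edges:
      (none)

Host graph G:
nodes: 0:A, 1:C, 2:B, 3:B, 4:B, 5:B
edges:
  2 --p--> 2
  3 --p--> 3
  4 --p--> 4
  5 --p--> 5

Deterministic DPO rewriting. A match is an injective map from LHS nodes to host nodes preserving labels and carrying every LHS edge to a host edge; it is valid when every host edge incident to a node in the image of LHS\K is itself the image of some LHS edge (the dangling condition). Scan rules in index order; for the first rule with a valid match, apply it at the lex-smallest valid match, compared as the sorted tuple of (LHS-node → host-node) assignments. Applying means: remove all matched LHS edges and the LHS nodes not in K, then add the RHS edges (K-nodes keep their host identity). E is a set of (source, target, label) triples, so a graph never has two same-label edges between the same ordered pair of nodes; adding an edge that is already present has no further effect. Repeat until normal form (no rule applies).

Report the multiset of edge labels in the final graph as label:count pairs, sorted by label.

Answer: (no edges)

Rewrite trace:
start.  V:6 E:4  edges: 2-p->2 3-p->3 4-p->4 5-p->5
1. fire R1 via {0↦0, 1↦2}  →  V:5 E:3  edges: 3-p->3 4-p->4 5-p->5
2. fire R1 via {0↦0, 1↦3}  →  V:4 E:2  edges: 4-p->4 5-p->5
3. fire R1 via {0↦0, 1↦4}  →  V:3 E:1  edges: 5-p->5
4. fire R1 via {0↦0, 1↦5}  →  V:2 E:0  edges: ∅
normal form: no rule applies after step 4
NF edges: []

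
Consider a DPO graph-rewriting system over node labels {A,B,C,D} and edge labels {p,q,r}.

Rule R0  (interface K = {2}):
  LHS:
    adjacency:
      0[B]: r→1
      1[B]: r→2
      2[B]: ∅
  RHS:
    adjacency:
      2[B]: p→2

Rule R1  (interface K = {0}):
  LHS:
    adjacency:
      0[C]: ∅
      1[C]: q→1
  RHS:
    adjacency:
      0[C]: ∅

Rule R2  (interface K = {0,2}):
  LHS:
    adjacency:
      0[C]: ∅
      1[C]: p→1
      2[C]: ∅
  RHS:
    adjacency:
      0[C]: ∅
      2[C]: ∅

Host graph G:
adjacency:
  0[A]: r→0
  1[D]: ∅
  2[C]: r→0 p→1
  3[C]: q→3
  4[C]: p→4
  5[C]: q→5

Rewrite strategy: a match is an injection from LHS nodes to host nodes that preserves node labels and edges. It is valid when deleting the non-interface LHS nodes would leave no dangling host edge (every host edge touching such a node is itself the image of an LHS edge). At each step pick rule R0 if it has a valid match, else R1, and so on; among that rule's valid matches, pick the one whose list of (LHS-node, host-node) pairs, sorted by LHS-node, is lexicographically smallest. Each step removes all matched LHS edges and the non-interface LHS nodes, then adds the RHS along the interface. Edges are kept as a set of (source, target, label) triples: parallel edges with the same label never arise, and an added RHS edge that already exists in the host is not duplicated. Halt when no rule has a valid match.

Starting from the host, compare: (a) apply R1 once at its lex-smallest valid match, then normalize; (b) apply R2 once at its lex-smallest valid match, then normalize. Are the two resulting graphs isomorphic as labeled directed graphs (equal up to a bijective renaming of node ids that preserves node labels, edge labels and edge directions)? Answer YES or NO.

Answer: NO

Rewrite trace:
branch R1-first: apply at {0↦2, 1↦3} → |E|=5, then 1 more step(s) → NF |V|=4 |E|=4 V={0:A, 1:D, 2:C, 4:C} E=0-r->0 2-r->0 2-p->1 4-p->4
branch R2-first: apply at {0↦2, 1↦4, 2↦3} → |E|=5, then 2 more step(s) → NF |V|=3 |E|=3 V={0:A, 1:D, 2:C} E=0-r->0 2-r->0 2-p->1
graphs not isomorphic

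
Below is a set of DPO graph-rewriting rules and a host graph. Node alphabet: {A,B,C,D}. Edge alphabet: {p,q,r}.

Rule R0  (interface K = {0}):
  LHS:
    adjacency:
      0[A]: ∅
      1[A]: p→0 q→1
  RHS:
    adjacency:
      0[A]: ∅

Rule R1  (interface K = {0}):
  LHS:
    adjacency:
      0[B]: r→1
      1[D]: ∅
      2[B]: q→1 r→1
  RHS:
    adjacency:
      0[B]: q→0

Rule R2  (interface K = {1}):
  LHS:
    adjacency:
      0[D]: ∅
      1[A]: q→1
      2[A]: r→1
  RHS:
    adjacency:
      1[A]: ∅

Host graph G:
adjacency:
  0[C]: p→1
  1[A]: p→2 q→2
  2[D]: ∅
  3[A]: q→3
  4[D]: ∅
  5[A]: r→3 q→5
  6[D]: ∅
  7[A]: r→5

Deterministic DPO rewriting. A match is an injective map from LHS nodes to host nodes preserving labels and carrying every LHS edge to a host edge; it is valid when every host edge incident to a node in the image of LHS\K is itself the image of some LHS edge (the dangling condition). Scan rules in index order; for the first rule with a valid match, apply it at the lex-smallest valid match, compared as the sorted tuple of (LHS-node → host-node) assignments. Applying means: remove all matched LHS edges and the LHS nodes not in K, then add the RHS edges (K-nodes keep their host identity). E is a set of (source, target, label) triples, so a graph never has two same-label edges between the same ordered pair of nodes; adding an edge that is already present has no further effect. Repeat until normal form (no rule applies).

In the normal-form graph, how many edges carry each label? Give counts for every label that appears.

Answer: p:2 q:1

Steps:
initial: |V|=8 |E|=7  E = 0-p->1 1-p->2 1-q->2 3-q->3 5-r->3 5-q->5 7-r->5
step 1: apply R2 at {0↦4, 1↦5, 2↦7}  → |V|=6 |E|=5  E = 0-p->1 1-p->2 1-q->2 3-q->3 5-r->3
step 2: apply R2 at {0↦6, 1↦3, 2↦5}  → |V|=4 |E|=3  E = 0-p->1 1-p->2 1-q->2
halt: no rule applies after step 2
NF edges: [(0, 1, 'p'), (1, 2, 'p'), (1, 2, 'q')]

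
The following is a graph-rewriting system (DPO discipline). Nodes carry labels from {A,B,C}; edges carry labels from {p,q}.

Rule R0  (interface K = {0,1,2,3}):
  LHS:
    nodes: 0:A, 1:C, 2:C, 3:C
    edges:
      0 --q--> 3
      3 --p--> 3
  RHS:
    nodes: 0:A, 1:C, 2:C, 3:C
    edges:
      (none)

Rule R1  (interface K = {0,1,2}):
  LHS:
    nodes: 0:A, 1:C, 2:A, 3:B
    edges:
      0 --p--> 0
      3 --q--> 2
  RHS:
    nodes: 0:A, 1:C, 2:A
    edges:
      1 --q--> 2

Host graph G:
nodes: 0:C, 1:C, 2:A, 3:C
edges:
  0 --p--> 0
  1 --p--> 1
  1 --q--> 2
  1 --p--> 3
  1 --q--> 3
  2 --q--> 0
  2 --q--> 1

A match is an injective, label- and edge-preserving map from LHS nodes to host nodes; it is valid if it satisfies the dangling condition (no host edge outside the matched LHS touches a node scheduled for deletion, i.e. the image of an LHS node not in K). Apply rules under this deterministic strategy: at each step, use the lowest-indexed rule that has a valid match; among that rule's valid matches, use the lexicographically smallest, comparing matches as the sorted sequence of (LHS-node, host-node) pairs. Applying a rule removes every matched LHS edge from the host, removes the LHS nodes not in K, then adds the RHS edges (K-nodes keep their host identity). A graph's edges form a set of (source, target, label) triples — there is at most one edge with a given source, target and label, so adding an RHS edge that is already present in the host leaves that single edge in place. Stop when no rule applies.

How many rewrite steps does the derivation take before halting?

[0] host  ⇒  4 nodes, 7 edges  {0-p->0 1-p->1 1-q->2 1-p->3 1-q->3 2-q->0 2-q->1}
[1] R0 @ {0↦2, 1↦0, 2↦3, 3↦1}  ⇒  4 nodes, 5 edges  {0-p->0 1-q->2 1-p->3 1-q->3 2-q->0}
[2] R0 @ {0↦2, 1↦1, 2↦3, 3↦0}  ⇒  4 nodes, 3 edges  {1-q->2 1-p->3 1-q->3}
halt: no rule applies after step 2

Answer: 2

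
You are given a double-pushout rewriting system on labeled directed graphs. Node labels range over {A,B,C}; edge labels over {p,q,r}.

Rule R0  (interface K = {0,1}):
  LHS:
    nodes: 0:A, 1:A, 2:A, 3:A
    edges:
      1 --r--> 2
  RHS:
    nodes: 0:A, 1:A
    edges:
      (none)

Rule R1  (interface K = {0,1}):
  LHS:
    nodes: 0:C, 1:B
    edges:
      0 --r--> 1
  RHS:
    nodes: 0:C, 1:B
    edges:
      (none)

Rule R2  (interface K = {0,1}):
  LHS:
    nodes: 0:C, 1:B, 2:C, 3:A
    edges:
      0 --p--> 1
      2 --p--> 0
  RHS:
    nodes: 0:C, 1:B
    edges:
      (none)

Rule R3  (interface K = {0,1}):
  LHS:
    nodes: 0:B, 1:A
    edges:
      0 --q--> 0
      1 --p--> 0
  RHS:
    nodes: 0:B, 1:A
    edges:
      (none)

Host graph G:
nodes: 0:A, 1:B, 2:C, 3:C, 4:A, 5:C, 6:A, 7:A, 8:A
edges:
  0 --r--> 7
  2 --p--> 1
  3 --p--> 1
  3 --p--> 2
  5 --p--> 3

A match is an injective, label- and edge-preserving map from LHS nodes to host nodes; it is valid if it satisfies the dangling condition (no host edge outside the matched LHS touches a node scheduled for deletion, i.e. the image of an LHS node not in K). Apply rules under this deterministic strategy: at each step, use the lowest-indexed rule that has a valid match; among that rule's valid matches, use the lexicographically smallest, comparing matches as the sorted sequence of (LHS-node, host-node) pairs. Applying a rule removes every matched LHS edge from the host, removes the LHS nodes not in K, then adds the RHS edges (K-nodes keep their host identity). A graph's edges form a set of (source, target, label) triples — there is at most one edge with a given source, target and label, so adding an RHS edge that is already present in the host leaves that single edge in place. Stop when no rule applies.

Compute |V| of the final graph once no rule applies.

initial: |V|=9 |E|=5  E = 0-r->7 2-p->1 3-p->1 3-p->2 5-p->3
step 1: apply R0 at {0↦4, 1↦0, 2↦7, 3↦6}  → |V|=7 |E|=4  E = 2-p->1 3-p->1 3-p->2 5-p->3
step 2: apply R2 at {0↦3, 1↦1, 2↦5, 3↦0}  → |V|=5 |E|=2  E = 2-p->1 3-p->2
step 3: apply R2 at {0↦2, 1↦1, 2↦3, 3↦4}  → |V|=3 |E|=0  E = ∅
normal form: no rule applies after step 3
NF nodes: {1:B, 2:C, 8:A}

Answer: 3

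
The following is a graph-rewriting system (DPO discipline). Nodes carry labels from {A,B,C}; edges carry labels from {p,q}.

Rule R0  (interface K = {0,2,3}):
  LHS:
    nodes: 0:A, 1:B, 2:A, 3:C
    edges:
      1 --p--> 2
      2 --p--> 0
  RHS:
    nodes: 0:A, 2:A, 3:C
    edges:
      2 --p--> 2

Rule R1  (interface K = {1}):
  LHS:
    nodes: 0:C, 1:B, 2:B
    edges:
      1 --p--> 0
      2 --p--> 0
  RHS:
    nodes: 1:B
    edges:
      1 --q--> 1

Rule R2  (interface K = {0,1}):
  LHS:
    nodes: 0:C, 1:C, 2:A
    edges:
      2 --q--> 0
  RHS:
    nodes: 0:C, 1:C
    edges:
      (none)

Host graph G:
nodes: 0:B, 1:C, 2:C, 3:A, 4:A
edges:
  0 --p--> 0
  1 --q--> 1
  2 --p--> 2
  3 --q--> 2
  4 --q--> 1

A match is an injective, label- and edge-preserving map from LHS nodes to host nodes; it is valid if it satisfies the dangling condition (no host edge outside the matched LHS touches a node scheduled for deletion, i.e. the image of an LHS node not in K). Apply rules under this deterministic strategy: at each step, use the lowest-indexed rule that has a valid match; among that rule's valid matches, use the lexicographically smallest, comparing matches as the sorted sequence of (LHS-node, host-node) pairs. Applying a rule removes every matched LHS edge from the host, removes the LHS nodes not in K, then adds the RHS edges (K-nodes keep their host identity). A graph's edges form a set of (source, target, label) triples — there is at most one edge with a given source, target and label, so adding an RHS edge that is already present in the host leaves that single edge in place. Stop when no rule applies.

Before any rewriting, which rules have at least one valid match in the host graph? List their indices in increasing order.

R0: no valid match — LHS pattern not found
R1: no valid match — LHS pattern not found
R2: 2 valid matches — {0↦1, 1↦2, 2↦4}, {0↦2, 1↦1, 2↦3}

Answer: [R2]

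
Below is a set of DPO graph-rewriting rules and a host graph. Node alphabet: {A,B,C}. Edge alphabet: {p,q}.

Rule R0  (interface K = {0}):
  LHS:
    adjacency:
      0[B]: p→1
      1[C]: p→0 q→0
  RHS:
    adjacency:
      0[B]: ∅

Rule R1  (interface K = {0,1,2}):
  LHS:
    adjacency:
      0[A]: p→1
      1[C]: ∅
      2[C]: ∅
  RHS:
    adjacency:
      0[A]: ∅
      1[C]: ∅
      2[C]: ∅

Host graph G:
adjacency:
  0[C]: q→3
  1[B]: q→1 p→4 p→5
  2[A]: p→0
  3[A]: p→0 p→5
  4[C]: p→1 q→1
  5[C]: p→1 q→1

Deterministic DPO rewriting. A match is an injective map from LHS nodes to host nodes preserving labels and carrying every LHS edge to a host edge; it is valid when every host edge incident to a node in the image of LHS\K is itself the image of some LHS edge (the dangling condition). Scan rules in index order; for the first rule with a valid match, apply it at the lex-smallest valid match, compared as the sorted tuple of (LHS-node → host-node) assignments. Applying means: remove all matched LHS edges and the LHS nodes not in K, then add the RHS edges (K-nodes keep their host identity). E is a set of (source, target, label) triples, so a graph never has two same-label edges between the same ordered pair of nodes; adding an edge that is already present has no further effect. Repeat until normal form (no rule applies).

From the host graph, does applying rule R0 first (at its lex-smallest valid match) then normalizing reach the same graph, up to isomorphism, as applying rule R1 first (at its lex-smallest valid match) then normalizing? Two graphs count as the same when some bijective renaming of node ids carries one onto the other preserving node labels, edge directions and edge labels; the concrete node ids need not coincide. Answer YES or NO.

Answer: YES

Rewrite trace:
branch R0-first: apply at {0↦1, 1↦4} → |E|=8, then 4 more step(s) → NF |V|=4 |E|=2 V={0:C, 1:B, 2:A, 3:A} E=0-q->3 1-q->1
branch R1-first: apply at {0↦2, 1↦0, 2↦4} → |E|=10, then 4 more step(s) → NF |V|=4 |E|=2 V={0:C, 1:B, 2:A, 3:A} E=0-q->3 1-q->1
graphs isomorphic (equal up to label-preserving node renaming)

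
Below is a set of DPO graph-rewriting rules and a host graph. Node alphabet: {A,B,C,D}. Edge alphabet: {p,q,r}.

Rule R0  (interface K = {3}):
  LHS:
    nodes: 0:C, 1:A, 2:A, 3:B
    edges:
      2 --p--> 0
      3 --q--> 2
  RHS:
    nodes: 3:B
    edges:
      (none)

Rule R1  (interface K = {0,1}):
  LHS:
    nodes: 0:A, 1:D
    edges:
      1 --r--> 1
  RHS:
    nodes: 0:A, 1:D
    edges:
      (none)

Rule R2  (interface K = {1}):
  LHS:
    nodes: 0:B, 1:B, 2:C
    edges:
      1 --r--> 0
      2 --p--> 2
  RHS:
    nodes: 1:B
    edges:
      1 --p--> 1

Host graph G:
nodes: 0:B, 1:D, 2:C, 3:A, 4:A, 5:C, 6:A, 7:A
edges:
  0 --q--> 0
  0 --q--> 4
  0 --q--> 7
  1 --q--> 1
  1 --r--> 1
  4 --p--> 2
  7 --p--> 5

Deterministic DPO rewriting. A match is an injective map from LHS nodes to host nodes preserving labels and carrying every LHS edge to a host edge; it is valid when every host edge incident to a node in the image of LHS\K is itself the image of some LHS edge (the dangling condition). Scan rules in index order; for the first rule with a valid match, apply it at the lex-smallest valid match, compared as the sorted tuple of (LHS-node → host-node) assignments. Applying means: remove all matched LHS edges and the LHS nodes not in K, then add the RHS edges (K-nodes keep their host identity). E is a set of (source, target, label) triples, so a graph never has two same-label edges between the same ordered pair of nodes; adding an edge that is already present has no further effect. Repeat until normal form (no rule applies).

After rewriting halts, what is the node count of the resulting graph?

Answer: 2

Rewrite trace:
start.  V:8 E:7  edges: 0-q->0 0-q->4 0-q->7 1-q->1 1-r->1 4-p->2 7-p->5
1. fire R0 via {0↦2, 1↦3, 2↦4, 3↦0}  →  V:5 E:5  edges: 0-q->0 0-q->7 1-q->1 1-r->1 7-p->5
2. fire R0 via {0↦5, 1↦6, 2↦7, 3↦0}  →  V:2 E:3  edges: 0-q->0 1-q->1 1-r->1
normal form: no rule applies after step 2
NF nodes: {0:B, 1:D}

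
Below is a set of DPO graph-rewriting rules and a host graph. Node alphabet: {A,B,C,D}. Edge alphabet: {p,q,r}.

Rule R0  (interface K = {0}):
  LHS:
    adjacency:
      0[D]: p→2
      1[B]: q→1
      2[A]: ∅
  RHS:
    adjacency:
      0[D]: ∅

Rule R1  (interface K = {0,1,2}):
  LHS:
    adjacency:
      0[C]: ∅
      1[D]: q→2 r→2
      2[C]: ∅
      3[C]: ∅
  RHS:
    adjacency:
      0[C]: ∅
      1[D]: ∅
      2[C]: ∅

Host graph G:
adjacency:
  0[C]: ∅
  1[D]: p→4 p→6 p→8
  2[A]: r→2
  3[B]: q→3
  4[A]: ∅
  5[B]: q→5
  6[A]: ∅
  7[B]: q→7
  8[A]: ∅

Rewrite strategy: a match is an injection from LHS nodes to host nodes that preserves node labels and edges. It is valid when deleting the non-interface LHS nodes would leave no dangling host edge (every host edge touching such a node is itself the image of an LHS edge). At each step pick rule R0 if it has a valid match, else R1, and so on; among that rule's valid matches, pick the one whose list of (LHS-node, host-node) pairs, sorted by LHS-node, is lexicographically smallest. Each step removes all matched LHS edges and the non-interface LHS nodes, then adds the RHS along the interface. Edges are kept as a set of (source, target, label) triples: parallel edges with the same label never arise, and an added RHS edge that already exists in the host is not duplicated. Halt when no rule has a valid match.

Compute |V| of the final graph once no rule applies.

Answer: 3

Derivation:
initial: |V|=9 |E|=7  E = 1-p->4 1-p->6 1-p->8 2-r->2 3-q->3 5-q->5 7-q->7
step 1: apply R0 at {0↦1, 1↦3, 2↦4}  → |V|=7 |E|=5  E = 1-p->6 1-p->8 2-r->2 5-q->5 7-q->7
step 2: apply R0 at {0↦1, 1↦5, 2↦6}  → |V|=5 |E|=3  E = 1-p->8 2-r->2 7-q->7
step 3: apply R0 at {0↦1, 1↦7, 2↦8}  → |V|=3 |E|=1  E = 2-r->2
final graph: no rule applies after step 3
NF nodes: {0:C, 1:D, 2:A}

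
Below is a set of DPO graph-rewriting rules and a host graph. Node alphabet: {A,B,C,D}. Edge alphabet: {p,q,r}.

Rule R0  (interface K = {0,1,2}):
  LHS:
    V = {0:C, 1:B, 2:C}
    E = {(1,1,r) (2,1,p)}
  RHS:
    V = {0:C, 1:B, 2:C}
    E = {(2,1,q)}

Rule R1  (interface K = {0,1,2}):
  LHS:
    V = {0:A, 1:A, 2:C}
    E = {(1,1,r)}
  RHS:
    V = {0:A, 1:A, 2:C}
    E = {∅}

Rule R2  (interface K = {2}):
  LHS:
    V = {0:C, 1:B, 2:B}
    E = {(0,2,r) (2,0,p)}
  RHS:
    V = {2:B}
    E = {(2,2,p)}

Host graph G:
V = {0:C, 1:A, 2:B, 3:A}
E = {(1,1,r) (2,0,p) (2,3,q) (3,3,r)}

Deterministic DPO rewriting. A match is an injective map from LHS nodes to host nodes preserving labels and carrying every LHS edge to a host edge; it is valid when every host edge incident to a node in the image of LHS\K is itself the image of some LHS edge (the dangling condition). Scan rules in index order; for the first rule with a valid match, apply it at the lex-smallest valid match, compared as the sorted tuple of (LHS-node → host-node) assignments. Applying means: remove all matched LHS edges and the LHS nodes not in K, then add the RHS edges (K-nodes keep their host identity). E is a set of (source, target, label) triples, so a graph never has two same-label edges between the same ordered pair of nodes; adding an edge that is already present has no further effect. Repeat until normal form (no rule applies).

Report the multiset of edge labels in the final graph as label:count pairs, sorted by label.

Answer: p:1 q:1

Derivation:
start.  V:4 E:4  edges: 1-r->1 2-p->0 2-q->3 3-r->3
1. fire R1 via {0↦1, 1↦3, 2↦0}  →  V:4 E:3  edges: 1-r->1 2-p->0 2-q->3
2. fire R1 via {0↦3, 1↦1, 2↦0}  →  V:4 E:2  edges: 2-p->0 2-q->3
normal form: no rule applies after step 2
NF edges: [(2, 0, 'p'), (2, 3, 'q')]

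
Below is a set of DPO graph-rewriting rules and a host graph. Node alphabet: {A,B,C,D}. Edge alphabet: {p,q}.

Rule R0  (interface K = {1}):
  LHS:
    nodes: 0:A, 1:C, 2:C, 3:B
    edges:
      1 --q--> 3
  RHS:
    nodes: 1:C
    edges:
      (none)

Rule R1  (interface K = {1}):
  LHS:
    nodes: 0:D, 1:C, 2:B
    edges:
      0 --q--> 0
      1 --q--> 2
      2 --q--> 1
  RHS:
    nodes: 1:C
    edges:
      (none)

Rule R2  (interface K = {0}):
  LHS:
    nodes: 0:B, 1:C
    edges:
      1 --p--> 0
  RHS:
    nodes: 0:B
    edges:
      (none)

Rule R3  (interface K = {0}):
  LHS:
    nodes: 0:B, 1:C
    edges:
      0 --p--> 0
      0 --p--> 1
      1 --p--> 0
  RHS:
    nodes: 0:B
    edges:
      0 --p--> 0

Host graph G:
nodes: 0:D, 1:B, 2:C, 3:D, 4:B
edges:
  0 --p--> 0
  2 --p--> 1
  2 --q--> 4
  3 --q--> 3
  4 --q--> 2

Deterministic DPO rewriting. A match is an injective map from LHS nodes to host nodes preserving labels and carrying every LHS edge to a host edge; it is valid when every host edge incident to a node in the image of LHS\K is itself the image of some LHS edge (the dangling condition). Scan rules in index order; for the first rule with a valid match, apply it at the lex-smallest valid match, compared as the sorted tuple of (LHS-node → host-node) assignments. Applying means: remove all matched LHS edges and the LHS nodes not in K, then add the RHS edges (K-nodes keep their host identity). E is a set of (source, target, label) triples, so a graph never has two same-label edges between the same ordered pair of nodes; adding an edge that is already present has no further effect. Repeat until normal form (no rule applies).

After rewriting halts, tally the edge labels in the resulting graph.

[0] host  ⇒  5 nodes, 5 edges  {0-p->0 2-p->1 2-q->4 3-q->3 4-q->2}
[1] R1 @ {0↦3, 1↦2, 2↦4}  ⇒  3 nodes, 2 edges  {0-p->0 2-p->1}
[2] R2 @ {0↦1, 1↦2}  ⇒  2 nodes, 1 edges  {0-p->0}
final graph: no rule applies after step 2
NF edges: [(0, 0, 'p')]

Answer: p:1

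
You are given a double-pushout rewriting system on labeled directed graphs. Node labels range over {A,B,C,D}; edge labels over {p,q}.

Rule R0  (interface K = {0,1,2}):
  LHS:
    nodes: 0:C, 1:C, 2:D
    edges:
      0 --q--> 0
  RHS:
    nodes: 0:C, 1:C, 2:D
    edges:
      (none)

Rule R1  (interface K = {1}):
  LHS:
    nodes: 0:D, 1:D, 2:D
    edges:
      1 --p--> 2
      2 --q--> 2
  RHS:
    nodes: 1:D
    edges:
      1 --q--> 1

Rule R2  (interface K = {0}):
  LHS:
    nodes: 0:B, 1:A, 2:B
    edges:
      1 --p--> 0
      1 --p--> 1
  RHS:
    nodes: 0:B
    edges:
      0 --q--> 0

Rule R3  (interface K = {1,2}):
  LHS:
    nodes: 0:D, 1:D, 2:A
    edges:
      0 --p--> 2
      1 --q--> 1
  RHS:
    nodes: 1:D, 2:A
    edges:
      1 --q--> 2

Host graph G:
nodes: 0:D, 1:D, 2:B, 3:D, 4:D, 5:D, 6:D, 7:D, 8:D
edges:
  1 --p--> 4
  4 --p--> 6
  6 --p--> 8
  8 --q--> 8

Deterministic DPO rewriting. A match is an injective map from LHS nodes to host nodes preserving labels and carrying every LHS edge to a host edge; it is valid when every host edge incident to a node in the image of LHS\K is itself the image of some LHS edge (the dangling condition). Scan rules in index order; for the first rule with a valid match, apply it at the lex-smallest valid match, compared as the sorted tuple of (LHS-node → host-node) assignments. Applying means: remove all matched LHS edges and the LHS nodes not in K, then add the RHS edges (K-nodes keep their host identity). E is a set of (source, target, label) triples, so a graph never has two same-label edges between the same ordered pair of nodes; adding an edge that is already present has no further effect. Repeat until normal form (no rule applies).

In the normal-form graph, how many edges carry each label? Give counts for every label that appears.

Answer: q:1

Derivation:
[0] host  ⇒  9 nodes, 4 edges  {1-p->4 4-p->6 6-p->8 8-q->8}
[1] R1 @ {0↦0, 1↦6, 2↦8}  ⇒  7 nodes, 3 edges  {1-p->4 4-p->6 6-q->6}
[2] R1 @ {0↦3, 1↦4, 2↦6}  ⇒  5 nodes, 2 edges  {1-p->4 4-q->4}
[3] R1 @ {0↦5, 1↦1, 2↦4}  ⇒  3 nodes, 1 edges  {1-q->1}
final graph: no rule applies after step 3
NF edges: [(1, 1, 'q')]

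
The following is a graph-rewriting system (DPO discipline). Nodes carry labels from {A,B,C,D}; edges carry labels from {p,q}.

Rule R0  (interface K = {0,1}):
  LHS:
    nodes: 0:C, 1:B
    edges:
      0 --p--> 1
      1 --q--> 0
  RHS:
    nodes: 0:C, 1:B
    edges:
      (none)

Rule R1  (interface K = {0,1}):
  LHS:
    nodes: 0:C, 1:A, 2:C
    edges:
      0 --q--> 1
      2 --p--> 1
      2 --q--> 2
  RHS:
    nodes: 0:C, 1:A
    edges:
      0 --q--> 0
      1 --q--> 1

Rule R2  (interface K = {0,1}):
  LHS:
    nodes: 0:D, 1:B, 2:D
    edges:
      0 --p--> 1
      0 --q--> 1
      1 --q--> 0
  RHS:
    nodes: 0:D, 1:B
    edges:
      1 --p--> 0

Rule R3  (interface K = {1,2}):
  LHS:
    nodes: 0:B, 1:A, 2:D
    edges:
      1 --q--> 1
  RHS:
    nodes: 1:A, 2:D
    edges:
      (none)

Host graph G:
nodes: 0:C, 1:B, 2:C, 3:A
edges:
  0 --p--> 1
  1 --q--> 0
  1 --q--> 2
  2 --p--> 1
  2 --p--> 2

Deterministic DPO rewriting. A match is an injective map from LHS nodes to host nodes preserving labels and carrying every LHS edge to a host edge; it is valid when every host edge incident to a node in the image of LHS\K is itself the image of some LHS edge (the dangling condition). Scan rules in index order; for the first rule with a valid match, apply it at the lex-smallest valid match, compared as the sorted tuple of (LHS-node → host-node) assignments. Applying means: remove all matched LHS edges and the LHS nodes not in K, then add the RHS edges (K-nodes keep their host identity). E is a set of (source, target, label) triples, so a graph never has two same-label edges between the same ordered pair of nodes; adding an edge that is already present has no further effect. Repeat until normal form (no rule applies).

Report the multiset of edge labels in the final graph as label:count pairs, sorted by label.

Answer: p:1

Rewrite trace:
[0] host  ⇒  4 nodes, 5 edges  {0-p->1 1-q->0 1-q->2 2-p->1 2-p->2}
[1] R0 @ {0↦0, 1↦1}  ⇒  4 nodes, 3 edges  {1-q->2 2-p->1 2-p->2}
[2] R0 @ {0↦2, 1↦1}  ⇒  4 nodes, 1 edges  {2-p->2}
final graph: no rule applies after step 2
NF edges: [(2, 2, 'p')]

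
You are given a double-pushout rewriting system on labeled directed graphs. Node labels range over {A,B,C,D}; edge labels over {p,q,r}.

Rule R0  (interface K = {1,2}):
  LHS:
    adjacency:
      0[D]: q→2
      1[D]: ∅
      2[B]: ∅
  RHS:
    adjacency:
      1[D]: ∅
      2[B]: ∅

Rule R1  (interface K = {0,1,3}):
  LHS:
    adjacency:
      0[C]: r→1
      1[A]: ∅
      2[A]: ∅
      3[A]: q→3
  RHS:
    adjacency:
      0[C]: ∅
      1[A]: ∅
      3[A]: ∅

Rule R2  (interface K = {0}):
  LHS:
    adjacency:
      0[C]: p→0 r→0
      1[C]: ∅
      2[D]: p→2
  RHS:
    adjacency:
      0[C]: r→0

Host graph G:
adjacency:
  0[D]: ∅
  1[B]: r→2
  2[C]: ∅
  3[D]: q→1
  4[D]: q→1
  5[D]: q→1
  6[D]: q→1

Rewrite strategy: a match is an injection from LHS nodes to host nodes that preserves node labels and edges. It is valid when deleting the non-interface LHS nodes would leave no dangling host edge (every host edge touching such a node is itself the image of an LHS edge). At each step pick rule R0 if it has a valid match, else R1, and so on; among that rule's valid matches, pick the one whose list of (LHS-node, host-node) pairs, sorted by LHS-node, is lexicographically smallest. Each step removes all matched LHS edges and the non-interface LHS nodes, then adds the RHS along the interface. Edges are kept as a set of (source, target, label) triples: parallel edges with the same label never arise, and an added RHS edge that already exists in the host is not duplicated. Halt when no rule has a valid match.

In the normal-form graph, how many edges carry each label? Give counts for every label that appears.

Answer: r:1

Rewrite trace:
[0] host  ⇒  7 nodes, 5 edges  {1-r->2 3-q->1 4-q->1 5-q->1 6-q->1}
[1] R0 @ {0↦3, 1↦0, 2↦1}  ⇒  6 nodes, 4 edges  {1-r->2 4-q->1 5-q->1 6-q->1}
[2] R0 @ {0↦4, 1↦0, 2↦1}  ⇒  5 nodes, 3 edges  {1-r->2 5-q->1 6-q->1}
[3] R0 @ {0↦5, 1↦0, 2↦1}  ⇒  4 nodes, 2 edges  {1-r->2 6-q->1}
[4] R0 @ {0↦6, 1↦0, 2↦1}  ⇒  3 nodes, 1 edges  {1-r->2}
normal form: no rule applies after step 4
NF edges: [(1, 2, 'r')]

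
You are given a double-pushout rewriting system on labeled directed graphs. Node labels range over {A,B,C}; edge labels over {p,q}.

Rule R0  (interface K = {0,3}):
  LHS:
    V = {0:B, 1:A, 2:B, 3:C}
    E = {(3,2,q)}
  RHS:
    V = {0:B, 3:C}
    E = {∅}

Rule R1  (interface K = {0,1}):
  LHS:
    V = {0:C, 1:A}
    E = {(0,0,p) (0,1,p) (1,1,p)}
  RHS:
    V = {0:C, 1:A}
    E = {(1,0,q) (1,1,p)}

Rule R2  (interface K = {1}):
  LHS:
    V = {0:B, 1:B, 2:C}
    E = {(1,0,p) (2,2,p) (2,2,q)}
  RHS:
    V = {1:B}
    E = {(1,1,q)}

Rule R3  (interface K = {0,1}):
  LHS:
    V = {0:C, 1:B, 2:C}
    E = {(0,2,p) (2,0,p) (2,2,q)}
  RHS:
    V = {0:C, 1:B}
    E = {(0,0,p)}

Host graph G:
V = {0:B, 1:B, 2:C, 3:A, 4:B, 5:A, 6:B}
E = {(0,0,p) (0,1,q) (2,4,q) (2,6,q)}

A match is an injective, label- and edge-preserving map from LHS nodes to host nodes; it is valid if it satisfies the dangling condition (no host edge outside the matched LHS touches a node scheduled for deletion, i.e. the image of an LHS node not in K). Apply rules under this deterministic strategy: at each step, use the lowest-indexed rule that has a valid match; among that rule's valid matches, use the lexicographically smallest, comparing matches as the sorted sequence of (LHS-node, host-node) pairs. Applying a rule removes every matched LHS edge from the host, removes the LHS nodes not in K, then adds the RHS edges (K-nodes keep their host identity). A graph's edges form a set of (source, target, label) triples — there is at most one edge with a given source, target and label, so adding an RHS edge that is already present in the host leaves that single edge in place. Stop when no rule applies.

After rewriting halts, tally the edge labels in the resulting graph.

[0] host  ⇒  7 nodes, 4 edges  {0-p->0 0-q->1 2-q->4 2-q->6}
[1] R0 @ {0↦0, 1↦3, 2↦4, 3↦2}  ⇒  5 nodes, 3 edges  {0-p->0 0-q->1 2-q->6}
[2] R0 @ {0↦0, 1↦5, 2↦6, 3↦2}  ⇒  3 nodes, 2 edges  {0-p->0 0-q->1}
halt: no rule applies after step 2
NF edges: [(0, 0, 'p'), (0, 1, 'q')]

Answer: p:1 q:1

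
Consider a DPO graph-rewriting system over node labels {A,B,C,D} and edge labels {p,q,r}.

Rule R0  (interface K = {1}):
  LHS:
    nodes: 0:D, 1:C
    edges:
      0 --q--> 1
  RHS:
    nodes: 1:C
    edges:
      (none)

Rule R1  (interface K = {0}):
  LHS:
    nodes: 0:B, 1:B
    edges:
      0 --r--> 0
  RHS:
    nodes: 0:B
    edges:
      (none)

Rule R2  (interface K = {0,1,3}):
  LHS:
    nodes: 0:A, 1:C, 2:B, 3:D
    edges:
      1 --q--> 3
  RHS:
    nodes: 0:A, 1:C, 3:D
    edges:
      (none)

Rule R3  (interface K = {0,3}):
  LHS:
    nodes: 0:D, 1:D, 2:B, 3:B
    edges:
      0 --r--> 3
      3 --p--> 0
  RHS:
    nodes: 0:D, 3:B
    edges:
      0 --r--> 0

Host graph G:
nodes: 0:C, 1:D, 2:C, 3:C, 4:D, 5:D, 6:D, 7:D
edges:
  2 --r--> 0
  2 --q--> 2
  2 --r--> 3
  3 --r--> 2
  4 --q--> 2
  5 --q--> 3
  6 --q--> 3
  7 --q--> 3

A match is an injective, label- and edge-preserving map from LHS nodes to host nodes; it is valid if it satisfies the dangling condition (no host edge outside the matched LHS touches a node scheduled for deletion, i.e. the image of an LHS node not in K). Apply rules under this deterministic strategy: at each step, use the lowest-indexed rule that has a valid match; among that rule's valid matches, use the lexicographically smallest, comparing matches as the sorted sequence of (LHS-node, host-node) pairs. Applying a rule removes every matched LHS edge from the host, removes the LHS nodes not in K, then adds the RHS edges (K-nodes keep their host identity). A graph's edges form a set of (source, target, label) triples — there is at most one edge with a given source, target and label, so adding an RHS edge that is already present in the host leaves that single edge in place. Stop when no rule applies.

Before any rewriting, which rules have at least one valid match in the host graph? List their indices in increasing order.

Answer: [R0]

Rewrite trace:
R0: 4 valid matches — {0↦4, 1↦2}, {0↦5, 1↦3}, {0↦6, 1↦3} (+1 more)
R1: no valid match — LHS pattern not found
R2: no valid match — LHS pattern not found
R3: no valid match — LHS pattern not found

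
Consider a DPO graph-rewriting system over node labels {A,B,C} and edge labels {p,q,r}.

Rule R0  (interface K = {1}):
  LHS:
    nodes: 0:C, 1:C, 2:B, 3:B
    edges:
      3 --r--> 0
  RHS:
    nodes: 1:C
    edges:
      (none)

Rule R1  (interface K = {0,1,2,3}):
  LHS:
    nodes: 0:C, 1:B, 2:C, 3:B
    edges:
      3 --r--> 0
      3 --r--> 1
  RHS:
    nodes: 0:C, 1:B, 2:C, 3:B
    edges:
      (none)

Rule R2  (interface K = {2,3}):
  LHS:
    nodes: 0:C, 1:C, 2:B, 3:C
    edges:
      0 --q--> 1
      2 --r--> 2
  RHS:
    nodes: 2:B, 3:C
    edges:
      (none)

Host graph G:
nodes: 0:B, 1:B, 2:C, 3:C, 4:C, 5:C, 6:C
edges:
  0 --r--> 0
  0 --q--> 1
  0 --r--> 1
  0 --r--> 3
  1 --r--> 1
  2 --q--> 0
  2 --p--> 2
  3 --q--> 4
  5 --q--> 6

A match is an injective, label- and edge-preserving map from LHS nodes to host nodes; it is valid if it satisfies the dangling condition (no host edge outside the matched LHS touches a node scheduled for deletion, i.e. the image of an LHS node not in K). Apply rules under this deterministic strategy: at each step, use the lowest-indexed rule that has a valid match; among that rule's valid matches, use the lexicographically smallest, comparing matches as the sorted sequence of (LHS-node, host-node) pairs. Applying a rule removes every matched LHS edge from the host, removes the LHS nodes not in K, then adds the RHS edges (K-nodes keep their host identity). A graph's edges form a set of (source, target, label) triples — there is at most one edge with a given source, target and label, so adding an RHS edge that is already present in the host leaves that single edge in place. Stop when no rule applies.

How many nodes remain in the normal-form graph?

start.  V:7 E:9  edges: 0-r->0 0-q->1 0-r->1 0-r->3 1-r->1 2-q->0 2-p->2 3-q->4 5-q->6
1. fire R1 via {0↦3, 1↦1, 2↦2, 3↦0}  →  V:7 E:7  edges: 0-r->0 0-q->1 1-r->1 2-q->0 2-p->2 3-q->4 5-q->6
2. fire R2 via {0↦3, 1↦4, 2↦0, 3↦2}  →  V:5 E:5  edges: 0-q->1 1-r->1 2-q->0 2-p->2 5-q->6
3. fire R2 via {0↦5, 1↦6, 2↦1, 3↦2}  →  V:3 E:3  edges: 0-q->1 2-q->0 2-p->2
final graph: no rule applies after step 3
NF nodes: {0:B, 1:B, 2:C}

Answer: 3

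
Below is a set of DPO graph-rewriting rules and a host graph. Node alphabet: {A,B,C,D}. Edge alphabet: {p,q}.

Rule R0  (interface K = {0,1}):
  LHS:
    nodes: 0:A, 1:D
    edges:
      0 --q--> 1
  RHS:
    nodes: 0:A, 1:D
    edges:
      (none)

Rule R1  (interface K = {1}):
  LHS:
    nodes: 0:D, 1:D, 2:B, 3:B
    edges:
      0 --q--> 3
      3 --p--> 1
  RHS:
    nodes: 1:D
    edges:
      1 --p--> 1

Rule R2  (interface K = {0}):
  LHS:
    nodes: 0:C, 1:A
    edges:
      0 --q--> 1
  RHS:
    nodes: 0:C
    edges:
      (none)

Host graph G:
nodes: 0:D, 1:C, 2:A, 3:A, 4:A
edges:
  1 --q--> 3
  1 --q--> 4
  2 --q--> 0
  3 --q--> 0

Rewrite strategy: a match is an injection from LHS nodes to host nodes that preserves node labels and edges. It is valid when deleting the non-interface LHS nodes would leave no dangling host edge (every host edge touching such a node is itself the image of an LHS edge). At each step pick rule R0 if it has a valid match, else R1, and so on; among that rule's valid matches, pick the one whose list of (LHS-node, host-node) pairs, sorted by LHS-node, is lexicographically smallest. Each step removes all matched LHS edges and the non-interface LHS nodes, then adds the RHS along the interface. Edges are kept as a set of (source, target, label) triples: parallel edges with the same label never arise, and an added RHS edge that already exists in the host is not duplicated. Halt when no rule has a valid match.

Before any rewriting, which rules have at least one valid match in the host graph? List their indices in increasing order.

Answer: [R0,R2]

Derivation:
R0: 2 valid matches — {0↦2, 1↦0}, {0↦3, 1↦0}
R1: no valid match — LHS pattern not found
R2: 1 valid match — {0↦1, 1↦4}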